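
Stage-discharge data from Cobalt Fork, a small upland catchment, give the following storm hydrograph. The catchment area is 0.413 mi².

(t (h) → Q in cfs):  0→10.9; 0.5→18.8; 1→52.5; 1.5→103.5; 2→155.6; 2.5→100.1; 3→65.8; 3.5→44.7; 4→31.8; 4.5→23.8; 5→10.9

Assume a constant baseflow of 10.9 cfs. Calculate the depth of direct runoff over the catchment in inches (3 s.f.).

Direct runoff: 0.0, 7.9, 41.6, 92.6, 144.7, 89.2, 54.9, 33.8, 20.9, 12.9, 0.0 cfs; ΣQ_DR = 498.5 cfs.
V = ΣQ_DR · Δt = 498.5 × 1800 s = 8.973 × 10^5 ft³.
Over A = 0.413 mi², depth = V / A = 0.935 in.

d ≈ 0.935 in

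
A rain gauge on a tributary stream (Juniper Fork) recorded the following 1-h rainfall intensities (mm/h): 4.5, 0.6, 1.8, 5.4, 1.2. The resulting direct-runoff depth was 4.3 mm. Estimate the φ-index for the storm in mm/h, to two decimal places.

φ ≈ 2.80 mm/h

Only the 2 blocks with intensity above φ contribute runoff: 4.5, 5.4 mm/h.
Σ(I−φ)·Δt = d  ⇒  (4.5+5.4 − 2φ)·1 = 4.3
φ = (9.900 − 4.3/1) / 2 = 2.80 mm/h.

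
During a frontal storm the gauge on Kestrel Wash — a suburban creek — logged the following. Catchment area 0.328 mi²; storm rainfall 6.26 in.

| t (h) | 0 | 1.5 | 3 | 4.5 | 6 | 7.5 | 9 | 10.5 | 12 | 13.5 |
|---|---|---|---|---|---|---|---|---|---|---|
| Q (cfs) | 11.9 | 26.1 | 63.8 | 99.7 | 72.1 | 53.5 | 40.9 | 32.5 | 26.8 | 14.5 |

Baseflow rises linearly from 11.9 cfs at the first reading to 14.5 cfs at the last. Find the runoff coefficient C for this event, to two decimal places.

C ≈ 0.35

ΣQ_DR = 309.8 cfs; V = ΣQ_DR·Δt = 1.673 × 10^6 ft³.
Runoff depth d = V / A = 2.195 in.
C = d / P = 2.195 / 6.26 = 0.35.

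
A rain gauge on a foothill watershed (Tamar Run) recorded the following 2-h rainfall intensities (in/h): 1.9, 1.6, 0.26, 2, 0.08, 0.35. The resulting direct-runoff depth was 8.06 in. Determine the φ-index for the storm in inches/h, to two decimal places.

φ ≈ 0.49 in/h

Only the 3 blocks with intensity above φ contribute runoff: 1.9, 1.6, 2 in/h.
Σ(I−φ)·Δt = d  ⇒  (1.9+1.6+2 − 3φ)·2 = 8.06
φ = (5.500 − 8.06/2) / 3 = 0.49 in/h.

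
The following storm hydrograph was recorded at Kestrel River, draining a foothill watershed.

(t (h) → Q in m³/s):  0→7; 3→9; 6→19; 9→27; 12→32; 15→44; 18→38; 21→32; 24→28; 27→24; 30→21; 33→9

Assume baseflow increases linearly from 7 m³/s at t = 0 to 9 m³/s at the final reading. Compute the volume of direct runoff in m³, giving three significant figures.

Direct-runoff ordinates (Q − Q_b): 0.00, 1.82, 11.64, 19.45, 24.27, 36.09, 29.91, 23.73, 19.55, 15.36, 12.18, 0.00 m³/s.
ΣQ_DR = 194.0 m³/s.
With Δt = 3 h = 10800 s, V = ΣQ_DR · Δt = 194.0 × 10800 = 2.10 × 10^6 m³.

V ≈ 2.10 × 10^6 m³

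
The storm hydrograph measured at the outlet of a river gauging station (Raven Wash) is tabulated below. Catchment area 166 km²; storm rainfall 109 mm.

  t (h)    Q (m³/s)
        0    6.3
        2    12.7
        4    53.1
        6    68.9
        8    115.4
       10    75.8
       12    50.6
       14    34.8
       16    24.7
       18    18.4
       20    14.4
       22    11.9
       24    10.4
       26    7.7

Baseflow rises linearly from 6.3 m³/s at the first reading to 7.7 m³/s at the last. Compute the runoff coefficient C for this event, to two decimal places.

ΣQ_DR = 407.1 m³/s; V = ΣQ_DR·Δt = 2.931 × 10^6 m³.
Runoff depth d = V / A = 17.66 mm.
C = d / P = 17.66 / 109 = 0.16.

C ≈ 0.16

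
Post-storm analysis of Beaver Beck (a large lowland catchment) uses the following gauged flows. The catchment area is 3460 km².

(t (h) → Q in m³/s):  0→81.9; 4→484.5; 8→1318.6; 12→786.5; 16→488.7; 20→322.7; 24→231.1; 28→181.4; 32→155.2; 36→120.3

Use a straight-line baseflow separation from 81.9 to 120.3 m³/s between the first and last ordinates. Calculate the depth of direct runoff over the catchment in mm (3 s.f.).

Direct runoff: 0.00, 398.33, 1228.17, 691.80, 389.73, 219.47, 123.60, 69.63, 39.17, 0.00 m³/s; ΣQ_DR = 3160 m³/s.
V = ΣQ_DR · Δt = 3160 × 14400 s = 4.550 × 10^7 m³.
Over A = 3460 km², depth = V / A = 13.2 mm.

d ≈ 13.2 mm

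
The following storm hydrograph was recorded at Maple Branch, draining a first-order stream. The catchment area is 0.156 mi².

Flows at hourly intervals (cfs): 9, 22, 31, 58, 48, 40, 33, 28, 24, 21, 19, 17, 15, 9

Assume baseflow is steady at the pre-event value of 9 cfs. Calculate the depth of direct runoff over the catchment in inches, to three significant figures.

d ≈ 2.46 in

Direct runoff: 0.0, 13.0, 22.0, 49.0, 39.0, 31.0, 24.0, 19.0, 15.0, 12.0, 10.0, 8.0, 6.0, 0.0 cfs; ΣQ_DR = 248.0 cfs.
V = ΣQ_DR · Δt = 248.0 × 3600 s = 8.928 × 10^5 ft³.
Over A = 0.156 mi², depth = V / A = 2.46 in.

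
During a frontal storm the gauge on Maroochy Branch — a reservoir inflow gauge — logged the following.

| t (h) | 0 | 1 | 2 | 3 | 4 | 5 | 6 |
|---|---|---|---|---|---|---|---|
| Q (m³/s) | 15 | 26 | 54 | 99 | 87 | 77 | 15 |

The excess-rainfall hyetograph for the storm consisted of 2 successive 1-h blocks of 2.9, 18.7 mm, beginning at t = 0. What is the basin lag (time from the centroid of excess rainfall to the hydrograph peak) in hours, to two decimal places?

Centroid of excess rainfall: t_c = Σ P_i·t̄_i / ΣP_i = 1.3657 h (block centres at 0.5, 1.5 h).
Hydrograph peak occurs at t = 3 h, so basin lag t_L = 3 − 1.3657 = 1.63 h.

t_L ≈ 1.63 h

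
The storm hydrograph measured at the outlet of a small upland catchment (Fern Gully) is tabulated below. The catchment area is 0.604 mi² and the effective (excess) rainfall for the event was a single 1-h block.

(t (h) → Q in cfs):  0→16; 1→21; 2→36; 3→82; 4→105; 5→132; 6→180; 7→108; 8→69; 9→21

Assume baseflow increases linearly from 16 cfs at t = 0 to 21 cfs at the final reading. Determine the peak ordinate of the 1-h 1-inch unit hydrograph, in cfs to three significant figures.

U_p ≈ 107 cfs

Direct runoff: 0.00, 4.44, 18.89, 64.33, 86.78, 113.22, 160.67, 88.11, 48.56, 0.00 cfs; ΣQ_DR = 585.0 cfs, peak = 160.67 cfs.
Runoff depth d = ΣQ_DR·Δt / A = 585.0 × 3600 / (0.604 mi²) = 1.501 in.
The 1-inch UH is the DRH scaled by (1 in)/d, so U_p = 160.67 × 1/1.501 = 107 cfs.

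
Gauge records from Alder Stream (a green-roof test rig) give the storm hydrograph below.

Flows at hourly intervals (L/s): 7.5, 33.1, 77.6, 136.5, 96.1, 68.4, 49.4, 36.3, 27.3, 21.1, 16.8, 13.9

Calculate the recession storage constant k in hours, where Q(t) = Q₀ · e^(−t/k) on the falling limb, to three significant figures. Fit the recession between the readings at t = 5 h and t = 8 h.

k ≈ 3.27 h

On the falling limb, Q drops from 68.4 to 27.3 L/s between t = 5 h and t = 8 h (Δt = 3 h).
k = −Δt / ln(Q₂/Q₁) = −3 / ln(27.3/68.4) = 3.27 h.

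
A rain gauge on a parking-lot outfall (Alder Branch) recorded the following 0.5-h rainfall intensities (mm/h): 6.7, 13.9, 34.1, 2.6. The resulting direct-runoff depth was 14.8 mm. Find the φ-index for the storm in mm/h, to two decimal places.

Only the 2 blocks with intensity above φ contribute runoff: 13.9, 34.1 mm/h.
Σ(I−φ)·Δt = d  ⇒  (13.9+34.1 − 2φ)·0.5 = 14.8
φ = (48.00 − 14.8/0.5) / 2 = 9.20 mm/h.

φ ≈ 9.20 mm/h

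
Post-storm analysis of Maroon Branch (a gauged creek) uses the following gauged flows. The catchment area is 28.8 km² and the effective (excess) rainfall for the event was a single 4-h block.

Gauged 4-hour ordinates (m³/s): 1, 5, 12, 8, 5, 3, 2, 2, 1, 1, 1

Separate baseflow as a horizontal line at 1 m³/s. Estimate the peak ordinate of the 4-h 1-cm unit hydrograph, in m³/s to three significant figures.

Direct runoff: 0.0, 4.0, 11.0, 7.0, 4.0, 2.0, 1.0, 1.0, 0.0, 0.0, 0.0 m³/s; ΣQ_DR = 30.00 m³/s, peak = 11.0 m³/s.
Runoff depth d = ΣQ_DR·Δt / A = 30.00 × 14400 / (28.8 km²) = 15.00 mm.
The 1-cm UH is the DRH scaled by (10 mm)/d, so U_p = 11.0 × 10/15.00 = 7.33 m³/s.

U_p ≈ 7.33 m³/s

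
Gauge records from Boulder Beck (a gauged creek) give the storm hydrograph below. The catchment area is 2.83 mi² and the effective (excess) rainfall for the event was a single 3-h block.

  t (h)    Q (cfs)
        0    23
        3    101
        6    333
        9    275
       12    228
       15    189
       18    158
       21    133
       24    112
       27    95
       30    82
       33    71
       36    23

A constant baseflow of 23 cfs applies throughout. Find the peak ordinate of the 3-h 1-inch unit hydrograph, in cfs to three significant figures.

Direct runoff: 0.0, 78.0, 310.0, 252.0, 205.0, 166.0, 135.0, 110.0, 89.0, 72.0, 59.0, 48.0, 0.0 cfs; ΣQ_DR = 1524 cfs, peak = 310.0 cfs.
Runoff depth d = ΣQ_DR·Δt / A = 1524 × 10800 / (2.83 mi²) = 2.503 in.
The 1-inch UH is the DRH scaled by (1 in)/d, so U_p = 310.0 × 1/2.503 = 124 cfs.

U_p ≈ 124 cfs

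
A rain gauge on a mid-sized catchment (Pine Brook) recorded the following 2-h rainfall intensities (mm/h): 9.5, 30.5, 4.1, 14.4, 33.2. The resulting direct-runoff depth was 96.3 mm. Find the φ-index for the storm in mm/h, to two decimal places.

Only the 3 blocks with intensity above φ contribute runoff: 30.5, 14.4, 33.2 mm/h.
Σ(I−φ)·Δt = d  ⇒  (30.5+14.4+33.2 − 3φ)·2 = 96.3
φ = (78.10 − 96.3/2) / 3 = 9.98 mm/h.

φ ≈ 9.98 mm/h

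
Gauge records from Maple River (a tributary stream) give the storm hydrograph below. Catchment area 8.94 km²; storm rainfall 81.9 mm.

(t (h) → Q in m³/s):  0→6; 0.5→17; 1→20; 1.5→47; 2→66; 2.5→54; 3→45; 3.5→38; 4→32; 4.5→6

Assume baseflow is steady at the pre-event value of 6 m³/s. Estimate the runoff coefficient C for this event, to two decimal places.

C ≈ 0.67

ΣQ_DR = 271.0 m³/s; V = ΣQ_DR·Δt = 4.878 × 10^5 m³.
Runoff depth d = V / A = 54.56 mm.
C = d / P = 54.56 / 81.9 = 0.67.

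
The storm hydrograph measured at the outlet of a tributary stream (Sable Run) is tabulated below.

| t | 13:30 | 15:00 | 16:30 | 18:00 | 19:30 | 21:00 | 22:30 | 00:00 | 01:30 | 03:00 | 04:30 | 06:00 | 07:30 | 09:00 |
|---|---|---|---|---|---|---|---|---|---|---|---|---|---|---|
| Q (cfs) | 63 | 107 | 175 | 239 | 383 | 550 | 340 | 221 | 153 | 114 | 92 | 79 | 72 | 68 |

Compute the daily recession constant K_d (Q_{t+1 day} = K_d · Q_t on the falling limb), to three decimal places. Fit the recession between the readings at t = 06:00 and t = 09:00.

K_d ≈ 0.301

Between t = 06:00 and t = 09:00 the flow falls from 79 to 68 cfs over 2×1.5 h = 3 h.
Per-interval ratio K = (68/79)^(1/2) = 0.9278; K_d = K^(24/1.5) = 0.301.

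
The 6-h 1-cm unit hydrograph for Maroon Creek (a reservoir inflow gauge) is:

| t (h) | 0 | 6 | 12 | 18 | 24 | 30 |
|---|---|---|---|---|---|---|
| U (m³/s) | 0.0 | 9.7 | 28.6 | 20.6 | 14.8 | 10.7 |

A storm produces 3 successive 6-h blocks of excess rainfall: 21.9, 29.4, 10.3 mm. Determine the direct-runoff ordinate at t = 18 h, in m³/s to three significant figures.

By discrete convolution, Q_j = Σ (P_i / 10 mm) · U_{j−i}.
At t = 18 h (j=3): Q = (21.9/10)·20.6 + (29.4/10)·28.6 + (10.3/10)·9.7 = 139 m³/s.

Q ≈ 139 m³/s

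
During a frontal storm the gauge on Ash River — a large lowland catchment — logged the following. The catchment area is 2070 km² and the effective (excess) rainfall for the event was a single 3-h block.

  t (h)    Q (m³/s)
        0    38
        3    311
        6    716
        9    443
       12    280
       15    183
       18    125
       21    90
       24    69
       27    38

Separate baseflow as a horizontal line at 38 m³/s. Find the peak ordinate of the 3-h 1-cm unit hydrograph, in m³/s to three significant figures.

Direct runoff: 0.0, 273.0, 678.0, 405.0, 242.0, 145.0, 87.0, 52.0, 31.0, 0.0 m³/s; ΣQ_DR = 1913 m³/s, peak = 678.0 m³/s.
Runoff depth d = ΣQ_DR·Δt / A = 1913 × 10800 / (2070 km²) = 9.981 mm.
The 1-cm UH is the DRH scaled by (10 mm)/d, so U_p = 678.0 × 10/9.981 = 679 m³/s.

U_p ≈ 679 m³/s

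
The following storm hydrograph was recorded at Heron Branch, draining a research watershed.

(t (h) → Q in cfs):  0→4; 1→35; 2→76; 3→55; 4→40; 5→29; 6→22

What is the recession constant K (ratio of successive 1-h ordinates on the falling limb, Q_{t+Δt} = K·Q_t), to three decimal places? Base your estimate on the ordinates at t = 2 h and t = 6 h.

Using the recession-limb readings at t = 2 h and t = 6 h: Q falls from 76 to 22 cfs over 4 intervals.
K = (Q₂/Q₁)^(1/4) = (22/76)^(1/4) = 0.734.

K ≈ 0.734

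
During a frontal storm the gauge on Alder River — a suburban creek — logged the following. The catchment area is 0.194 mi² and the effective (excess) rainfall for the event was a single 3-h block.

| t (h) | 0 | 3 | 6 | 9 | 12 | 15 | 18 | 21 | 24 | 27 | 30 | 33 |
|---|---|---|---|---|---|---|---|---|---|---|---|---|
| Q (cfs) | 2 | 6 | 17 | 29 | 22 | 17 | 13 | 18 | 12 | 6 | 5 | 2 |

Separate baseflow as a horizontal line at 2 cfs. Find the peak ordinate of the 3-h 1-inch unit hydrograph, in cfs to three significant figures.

U_p ≈ 9.01 cfs

Direct runoff: 0.0, 4.0, 15.0, 27.0, 20.0, 15.0, 11.0, 16.0, 10.0, 4.0, 3.0, 0.0 cfs; ΣQ_DR = 125.0 cfs, peak = 27.0 cfs.
Runoff depth d = ΣQ_DR·Δt / A = 125.0 × 10800 / (0.194 mi²) = 2.995 in.
The 1-inch UH is the DRH scaled by (1 in)/d, so U_p = 27.0 × 1/2.995 = 9.01 cfs.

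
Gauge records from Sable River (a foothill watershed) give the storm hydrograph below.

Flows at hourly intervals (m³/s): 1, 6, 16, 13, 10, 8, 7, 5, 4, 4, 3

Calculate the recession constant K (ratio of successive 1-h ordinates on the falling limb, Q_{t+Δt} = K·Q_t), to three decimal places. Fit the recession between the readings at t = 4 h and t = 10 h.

Using the recession-limb readings at t = 4 h and t = 10 h: Q falls from 10 to 3 m³/s over 6 intervals.
K = (Q₂/Q₁)^(1/6) = (3/10)^(1/6) = 0.818.

K ≈ 0.818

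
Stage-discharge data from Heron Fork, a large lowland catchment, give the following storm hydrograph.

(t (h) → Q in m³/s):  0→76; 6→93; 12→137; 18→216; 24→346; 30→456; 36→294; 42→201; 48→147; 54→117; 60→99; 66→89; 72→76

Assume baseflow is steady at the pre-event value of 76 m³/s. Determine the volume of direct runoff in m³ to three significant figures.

V ≈ 2.94 × 10^7 m³

Direct-runoff ordinates (Q − Q_b): 0.0, 17.0, 61.0, 140.0, 270.0, 380.0, 218.0, 125.0, 71.0, 41.0, 23.0, 13.0, 0.0 m³/s.
ΣQ_DR = 1359 m³/s.
With Δt = 6 h = 21600 s, V = ΣQ_DR · Δt = 1359 × 21600 = 2.94 × 10^7 m³.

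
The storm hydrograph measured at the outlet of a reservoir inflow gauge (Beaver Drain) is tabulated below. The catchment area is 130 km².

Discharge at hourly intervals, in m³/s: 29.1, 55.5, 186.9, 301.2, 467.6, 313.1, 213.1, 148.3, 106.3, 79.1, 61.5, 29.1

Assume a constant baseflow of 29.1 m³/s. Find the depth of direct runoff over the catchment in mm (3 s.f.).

Direct runoff: 0.0, 26.4, 157.8, 272.1, 438.5, 284.0, 184.0, 119.2, 77.2, 50.0, 32.4, 0.0 m³/s; ΣQ_DR = 1642 m³/s.
V = ΣQ_DR · Δt = 1642 × 3600 s = 5.910 × 10^6 m³.
Over A = 130 km², depth = V / A = 45.5 mm.

d ≈ 45.5 mm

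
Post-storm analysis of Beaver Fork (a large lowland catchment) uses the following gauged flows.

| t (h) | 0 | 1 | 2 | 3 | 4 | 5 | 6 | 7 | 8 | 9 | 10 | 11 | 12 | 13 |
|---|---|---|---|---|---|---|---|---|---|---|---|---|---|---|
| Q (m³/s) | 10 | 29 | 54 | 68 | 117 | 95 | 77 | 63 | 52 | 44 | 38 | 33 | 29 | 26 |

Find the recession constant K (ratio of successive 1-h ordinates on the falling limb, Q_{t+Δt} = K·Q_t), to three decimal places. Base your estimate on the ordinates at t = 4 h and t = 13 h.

Using the recession-limb readings at t = 4 h and t = 13 h: Q falls from 117 to 26 m³/s over 9 intervals.
K = (Q₂/Q₁)^(1/9) = (26/117)^(1/9) = 0.846.

K ≈ 0.846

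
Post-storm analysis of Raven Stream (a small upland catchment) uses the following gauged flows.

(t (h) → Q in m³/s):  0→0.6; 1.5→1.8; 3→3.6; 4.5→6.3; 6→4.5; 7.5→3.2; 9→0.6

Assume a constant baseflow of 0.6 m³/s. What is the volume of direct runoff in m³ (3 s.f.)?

Direct-runoff ordinates (Q − Q_b): 0.0, 1.2, 3.0, 5.7, 3.9, 2.6, 0.0 m³/s.
ΣQ_DR = 16.40 m³/s.
With Δt = 1.5 h = 5400 s, V = ΣQ_DR · Δt = 16.40 × 5400 = 88600 m³.

V ≈ 88600 m³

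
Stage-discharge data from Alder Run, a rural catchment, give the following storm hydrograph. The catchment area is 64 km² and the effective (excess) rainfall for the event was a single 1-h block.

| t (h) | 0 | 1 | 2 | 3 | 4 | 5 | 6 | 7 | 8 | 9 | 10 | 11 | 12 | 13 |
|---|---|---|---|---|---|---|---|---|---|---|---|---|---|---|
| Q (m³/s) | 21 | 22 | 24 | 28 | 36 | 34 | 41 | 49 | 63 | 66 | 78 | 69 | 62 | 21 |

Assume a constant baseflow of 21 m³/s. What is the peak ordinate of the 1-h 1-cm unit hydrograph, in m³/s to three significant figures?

Direct runoff: 0.0, 1.0, 3.0, 7.0, 15.0, 13.0, 20.0, 28.0, 42.0, 45.0, 57.0, 48.0, 41.0, 0.0 m³/s; ΣQ_DR = 320.0 m³/s, peak = 57.0 m³/s.
Runoff depth d = ΣQ_DR·Δt / A = 320.0 × 3600 / (64 km²) = 18.00 mm.
The 1-cm UH is the DRH scaled by (10 mm)/d, so U_p = 57.0 × 10/18.00 = 31.7 m³/s.

U_p ≈ 31.7 m³/s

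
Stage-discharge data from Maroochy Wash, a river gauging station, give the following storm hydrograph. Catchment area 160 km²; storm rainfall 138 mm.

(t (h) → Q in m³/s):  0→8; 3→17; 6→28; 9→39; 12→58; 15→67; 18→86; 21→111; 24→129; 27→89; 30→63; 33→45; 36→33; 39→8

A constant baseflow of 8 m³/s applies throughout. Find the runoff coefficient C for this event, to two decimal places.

ΣQ_DR = 669.0 m³/s; V = ΣQ_DR·Δt = 7.225 × 10^6 m³.
Runoff depth d = V / A = 45.16 mm.
C = d / P = 45.16 / 138 = 0.33.

C ≈ 0.33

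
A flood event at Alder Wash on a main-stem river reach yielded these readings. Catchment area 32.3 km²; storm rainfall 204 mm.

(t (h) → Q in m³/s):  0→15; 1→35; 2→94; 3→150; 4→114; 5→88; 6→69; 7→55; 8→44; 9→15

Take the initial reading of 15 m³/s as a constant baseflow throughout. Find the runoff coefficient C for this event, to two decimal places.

ΣQ_DR = 529.0 m³/s; V = ΣQ_DR·Δt = 1.904 × 10^6 m³.
Runoff depth d = V / A = 58.96 mm.
C = d / P = 58.96 / 204 = 0.29.

C ≈ 0.29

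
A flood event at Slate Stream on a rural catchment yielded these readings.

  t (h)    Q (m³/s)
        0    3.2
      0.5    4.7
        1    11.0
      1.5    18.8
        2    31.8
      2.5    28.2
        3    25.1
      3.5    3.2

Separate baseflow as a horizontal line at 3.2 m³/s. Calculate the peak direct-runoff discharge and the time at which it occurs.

Q_p = 28.6 m³/s at t = 2 h

Subtracting baseflow gives direct-runoff ordinates: 0.0, 1.5, 7.8, 15.6, 28.6, 25.0, 21.9, 0.0 m³/s.
The maximum is 28.6 m³/s, occurring at the reading for t = 2 h.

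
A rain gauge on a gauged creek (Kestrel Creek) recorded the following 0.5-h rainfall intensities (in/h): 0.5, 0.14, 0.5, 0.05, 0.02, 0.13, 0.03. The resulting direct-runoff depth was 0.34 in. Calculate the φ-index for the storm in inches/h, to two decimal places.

φ ≈ 0.16 in/h

Only the 2 blocks with intensity above φ contribute runoff: 0.5, 0.5 in/h.
Σ(I−φ)·Δt = d  ⇒  (0.5+0.5 − 2φ)·0.5 = 0.34
φ = (1.000 − 0.34/0.5) / 2 = 0.16 in/h.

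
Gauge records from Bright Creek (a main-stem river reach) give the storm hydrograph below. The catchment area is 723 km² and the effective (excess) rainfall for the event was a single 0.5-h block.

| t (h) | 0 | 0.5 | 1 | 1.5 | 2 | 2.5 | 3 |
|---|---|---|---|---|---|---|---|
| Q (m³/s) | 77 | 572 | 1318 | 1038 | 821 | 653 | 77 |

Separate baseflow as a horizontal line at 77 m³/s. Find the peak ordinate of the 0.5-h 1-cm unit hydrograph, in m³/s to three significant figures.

U_p ≈ 1240 m³/s

Direct runoff: 0.0, 495.0, 1241.0, 961.0, 744.0, 576.0, 0.0 m³/s; ΣQ_DR = 4017 m³/s, peak = 1241.0 m³/s.
Runoff depth d = ΣQ_DR·Δt / A = 4017 × 1800 / (723 km²) = 10.00 mm.
The 1-cm UH is the DRH scaled by (10 mm)/d, so U_p = 1241.0 × 10/10.00 = 1240 m³/s.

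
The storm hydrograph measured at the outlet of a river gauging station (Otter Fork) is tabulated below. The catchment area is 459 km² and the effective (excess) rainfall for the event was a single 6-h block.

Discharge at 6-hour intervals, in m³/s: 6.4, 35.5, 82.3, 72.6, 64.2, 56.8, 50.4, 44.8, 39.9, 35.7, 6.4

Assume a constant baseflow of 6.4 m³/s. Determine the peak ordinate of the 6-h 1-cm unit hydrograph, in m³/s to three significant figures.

Direct runoff: 0.0, 29.1, 75.9, 66.2, 57.8, 50.4, 44.0, 38.4, 33.5, 29.3, 0.0 m³/s; ΣQ_DR = 424.6 m³/s, peak = 75.9 m³/s.
Runoff depth d = ΣQ_DR·Δt / A = 424.6 × 21600 / (459 km²) = 19.98 mm.
The 1-cm UH is the DRH scaled by (10 mm)/d, so U_p = 75.9 × 10/19.98 = 38.0 m³/s.

U_p ≈ 38.0 m³/s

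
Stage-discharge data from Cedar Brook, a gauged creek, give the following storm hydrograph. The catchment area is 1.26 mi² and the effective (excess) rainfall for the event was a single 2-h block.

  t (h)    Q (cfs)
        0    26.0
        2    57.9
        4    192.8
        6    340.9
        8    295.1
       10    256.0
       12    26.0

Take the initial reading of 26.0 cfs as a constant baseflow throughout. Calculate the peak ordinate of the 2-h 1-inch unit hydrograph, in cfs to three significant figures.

U_p ≈ 126 cfs

Direct runoff: 0.0, 31.9, 166.8, 314.9, 269.1, 230.0, 0.0 cfs; ΣQ_DR = 1013 cfs, peak = 314.9 cfs.
Runoff depth d = ΣQ_DR·Δt / A = 1013 × 7200 / (1.26 mi²) = 2.491 in.
The 1-inch UH is the DRH scaled by (1 in)/d, so U_p = 314.9 × 1/2.491 = 126 cfs.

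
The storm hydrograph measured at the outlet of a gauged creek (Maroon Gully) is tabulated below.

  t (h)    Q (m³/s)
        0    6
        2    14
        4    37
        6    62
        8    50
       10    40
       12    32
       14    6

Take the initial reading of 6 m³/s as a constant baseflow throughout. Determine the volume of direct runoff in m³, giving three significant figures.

Direct-runoff ordinates (Q − Q_b): 0.0, 8.0, 31.0, 56.0, 44.0, 34.0, 26.0, 0.0 m³/s.
ΣQ_DR = 199.0 m³/s.
With Δt = 2 h = 7200 s, V = ΣQ_DR · Δt = 199.0 × 7200 = 1.43 × 10^6 m³.

V ≈ 1.43 × 10^6 m³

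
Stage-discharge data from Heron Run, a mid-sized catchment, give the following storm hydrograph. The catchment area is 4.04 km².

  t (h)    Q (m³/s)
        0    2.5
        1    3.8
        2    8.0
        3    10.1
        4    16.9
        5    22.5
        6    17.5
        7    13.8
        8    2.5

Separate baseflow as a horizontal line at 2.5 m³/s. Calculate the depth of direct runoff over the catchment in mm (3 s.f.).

d ≈ 66.9 mm

Direct runoff: 0.0, 1.3, 5.5, 7.6, 14.4, 20.0, 15.0, 11.3, 0.0 m³/s; ΣQ_DR = 75.10 m³/s.
V = ΣQ_DR · Δt = 75.10 × 3600 s = 2.704 × 10^5 m³.
Over A = 4.04 km², depth = V / A = 66.9 mm.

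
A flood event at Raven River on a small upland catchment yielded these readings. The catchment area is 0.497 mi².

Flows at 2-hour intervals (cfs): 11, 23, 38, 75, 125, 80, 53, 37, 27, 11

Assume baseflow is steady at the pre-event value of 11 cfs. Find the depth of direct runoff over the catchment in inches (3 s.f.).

Direct runoff: 0.0, 12.0, 27.0, 64.0, 114.0, 69.0, 42.0, 26.0, 16.0, 0.0 cfs; ΣQ_DR = 370.0 cfs.
V = ΣQ_DR · Δt = 370.0 × 7200 s = 2.664 × 10^6 ft³.
Over A = 0.497 mi², depth = V / A = 2.31 in.

d ≈ 2.31 in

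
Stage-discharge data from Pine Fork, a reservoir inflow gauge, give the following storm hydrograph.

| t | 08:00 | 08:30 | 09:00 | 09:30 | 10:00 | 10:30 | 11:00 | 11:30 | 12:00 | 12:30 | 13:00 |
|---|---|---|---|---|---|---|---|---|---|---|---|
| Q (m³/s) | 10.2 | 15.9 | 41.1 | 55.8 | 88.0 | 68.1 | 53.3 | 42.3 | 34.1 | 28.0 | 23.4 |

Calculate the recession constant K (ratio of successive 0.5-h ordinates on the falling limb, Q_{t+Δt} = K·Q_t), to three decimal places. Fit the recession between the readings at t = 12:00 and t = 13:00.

K ≈ 0.828

Using the recession-limb readings at t = 12:00 and t = 13:00: Q falls from 34.1 to 23.4 m³/s over 2 intervals.
K = (Q₂/Q₁)^(1/2) = (23.4/34.1)^(1/2) = 0.828.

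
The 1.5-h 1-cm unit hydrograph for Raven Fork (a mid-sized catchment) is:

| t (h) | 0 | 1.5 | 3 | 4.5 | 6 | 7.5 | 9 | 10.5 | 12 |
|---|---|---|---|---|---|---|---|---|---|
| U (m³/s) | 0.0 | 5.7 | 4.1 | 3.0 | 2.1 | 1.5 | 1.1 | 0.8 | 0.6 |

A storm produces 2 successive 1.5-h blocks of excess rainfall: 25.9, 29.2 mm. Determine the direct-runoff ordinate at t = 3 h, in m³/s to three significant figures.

Q ≈ 27.3 m³/s

By discrete convolution, Q_j = Σ (P_i / 10 mm) · U_{j−i}.
At t = 3 h (j=2): Q = (25.9/10)·4.1 + (29.2/10)·5.7 = 27.3 m³/s.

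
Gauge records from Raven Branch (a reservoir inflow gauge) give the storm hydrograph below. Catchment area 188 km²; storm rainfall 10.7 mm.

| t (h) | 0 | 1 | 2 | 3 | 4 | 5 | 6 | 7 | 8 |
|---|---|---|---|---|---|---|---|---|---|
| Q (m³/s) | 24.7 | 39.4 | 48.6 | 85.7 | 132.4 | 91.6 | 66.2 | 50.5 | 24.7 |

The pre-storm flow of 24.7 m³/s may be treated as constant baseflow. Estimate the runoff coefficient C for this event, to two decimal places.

C ≈ 0.61

ΣQ_DR = 341.5 m³/s; V = ΣQ_DR·Δt = 1.229 × 10^6 m³.
Runoff depth d = V / A = 6.539 mm.
C = d / P = 6.539 / 10.7 = 0.61.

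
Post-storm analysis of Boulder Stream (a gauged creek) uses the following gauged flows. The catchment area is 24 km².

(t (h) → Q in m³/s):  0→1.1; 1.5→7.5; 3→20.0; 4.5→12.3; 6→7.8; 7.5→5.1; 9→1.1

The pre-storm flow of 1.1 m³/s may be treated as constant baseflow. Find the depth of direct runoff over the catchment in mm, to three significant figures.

d ≈ 10.6 mm

Direct runoff: 0.0, 6.4, 18.9, 11.2, 6.7, 4.0, 0.0 m³/s; ΣQ_DR = 47.20 m³/s.
V = ΣQ_DR · Δt = 47.20 × 5400 s = 2.549 × 10^5 m³.
Over A = 24 km², depth = V / A = 10.6 mm.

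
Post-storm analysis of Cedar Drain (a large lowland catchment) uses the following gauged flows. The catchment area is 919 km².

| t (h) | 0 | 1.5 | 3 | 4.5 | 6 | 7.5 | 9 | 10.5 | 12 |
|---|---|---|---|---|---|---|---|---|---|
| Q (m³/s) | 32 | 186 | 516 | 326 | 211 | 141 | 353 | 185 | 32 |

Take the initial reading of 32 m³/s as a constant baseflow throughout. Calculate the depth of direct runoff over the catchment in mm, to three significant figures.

d ≈ 9.95 mm

Direct runoff: 0.0, 154.0, 484.0, 294.0, 179.0, 109.0, 321.0, 153.0, 0.0 m³/s; ΣQ_DR = 1694 m³/s.
V = ΣQ_DR · Δt = 1694 × 5400 s = 9.148 × 10^6 m³.
Over A = 919 km², depth = V / A = 9.95 mm.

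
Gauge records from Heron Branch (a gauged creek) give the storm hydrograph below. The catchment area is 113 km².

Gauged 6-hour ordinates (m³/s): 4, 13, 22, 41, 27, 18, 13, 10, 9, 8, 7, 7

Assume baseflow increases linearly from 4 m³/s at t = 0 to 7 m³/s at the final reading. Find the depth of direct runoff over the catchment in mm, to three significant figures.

Direct runoff: 0.00, 8.73, 17.45, 36.18, 21.91, 12.64, 7.36, 4.09, 2.82, 1.55, 0.27, 0.00 m³/s; ΣQ_DR = 113.0 m³/s.
V = ΣQ_DR · Δt = 113.0 × 21600 s = 2.441 × 10^6 m³.
Over A = 113 km², depth = V / A = 21.6 mm.

d ≈ 21.6 mm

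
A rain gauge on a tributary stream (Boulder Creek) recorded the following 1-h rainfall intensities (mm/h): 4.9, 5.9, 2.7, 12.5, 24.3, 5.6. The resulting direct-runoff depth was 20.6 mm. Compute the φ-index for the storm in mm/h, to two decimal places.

φ ≈ 8.10 mm/h

Only the 2 blocks with intensity above φ contribute runoff: 12.5, 24.3 mm/h.
Σ(I−φ)·Δt = d  ⇒  (12.5+24.3 − 2φ)·1 = 20.6
φ = (36.80 − 20.6/1) / 2 = 8.10 mm/h.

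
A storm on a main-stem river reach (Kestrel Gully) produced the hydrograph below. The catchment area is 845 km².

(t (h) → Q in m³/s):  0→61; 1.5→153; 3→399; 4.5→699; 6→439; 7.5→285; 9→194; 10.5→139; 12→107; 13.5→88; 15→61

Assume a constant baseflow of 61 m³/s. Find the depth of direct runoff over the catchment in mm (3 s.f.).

Direct runoff: 0.0, 92.0, 338.0, 638.0, 378.0, 224.0, 133.0, 78.0, 46.0, 27.0, 0.0 m³/s; ΣQ_DR = 1954 m³/s.
V = ΣQ_DR · Δt = 1954 × 5400 s = 1.055 × 10^7 m³.
Over A = 845 km², depth = V / A = 12.5 mm.

d ≈ 12.5 mm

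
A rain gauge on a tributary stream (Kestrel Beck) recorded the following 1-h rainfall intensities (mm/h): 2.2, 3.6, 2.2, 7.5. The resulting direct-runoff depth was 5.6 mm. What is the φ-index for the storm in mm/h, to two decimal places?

Only the 2 blocks with intensity above φ contribute runoff: 3.6, 7.5 mm/h.
Σ(I−φ)·Δt = d  ⇒  (3.6+7.5 − 2φ)·1 = 5.6
φ = (11.10 − 5.6/1) / 2 = 2.75 mm/h.

φ ≈ 2.75 mm/h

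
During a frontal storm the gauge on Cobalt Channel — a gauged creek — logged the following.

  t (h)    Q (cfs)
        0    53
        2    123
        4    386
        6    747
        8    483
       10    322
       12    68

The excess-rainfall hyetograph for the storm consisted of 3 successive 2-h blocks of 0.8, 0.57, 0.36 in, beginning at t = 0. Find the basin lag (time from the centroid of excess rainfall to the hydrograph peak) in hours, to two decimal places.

t_L ≈ 3.51 h

Centroid of excess rainfall: t_c = Σ P_i·t̄_i / ΣP_i = 2.4913 h (block centres at 1, 3, 5 h).
Hydrograph peak occurs at t = 6 h, so basin lag t_L = 6 − 2.4913 = 3.51 h.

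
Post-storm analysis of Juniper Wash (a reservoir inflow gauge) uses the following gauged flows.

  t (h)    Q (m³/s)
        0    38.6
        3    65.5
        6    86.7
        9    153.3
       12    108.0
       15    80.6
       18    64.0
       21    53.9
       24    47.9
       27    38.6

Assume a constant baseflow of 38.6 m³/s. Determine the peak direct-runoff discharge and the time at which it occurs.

Subtracting baseflow gives direct-runoff ordinates: 0.0, 26.9, 48.1, 114.7, 69.4, 42.0, 25.4, 15.3, 9.3, 0.0 m³/s.
The maximum is 114.7 m³/s, occurring at the reading for t = 9 h.

Q_p = 114.7 m³/s at t = 9 h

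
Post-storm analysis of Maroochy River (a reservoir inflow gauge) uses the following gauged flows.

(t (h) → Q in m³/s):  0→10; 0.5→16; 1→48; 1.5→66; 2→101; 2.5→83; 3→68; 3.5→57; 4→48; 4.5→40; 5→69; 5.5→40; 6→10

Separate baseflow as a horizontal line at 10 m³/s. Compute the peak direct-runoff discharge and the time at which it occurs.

Subtracting baseflow gives direct-runoff ordinates: 0.0, 6.0, 38.0, 56.0, 91.0, 73.0, 58.0, 47.0, 38.0, 30.0, 59.0, 30.0, 0.0 m³/s.
The maximum is 91.0 m³/s, occurring at the reading for t = 2 h.

Q_p = 91.0 m³/s at t = 2 h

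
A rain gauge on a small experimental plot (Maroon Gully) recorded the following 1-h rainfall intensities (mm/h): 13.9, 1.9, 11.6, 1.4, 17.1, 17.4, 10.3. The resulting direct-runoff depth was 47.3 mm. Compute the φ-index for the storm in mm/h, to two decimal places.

Only the 5 blocks with intensity above φ contribute runoff: 13.9, 11.6, 17.1, 17.4, 10.3 mm/h.
Σ(I−φ)·Δt = d  ⇒  (13.9+11.6+17.1+17.4+10.3 − 5φ)·1 = 47.3
φ = (70.30 − 47.3/1) / 5 = 4.60 mm/h.

φ ≈ 4.60 mm/h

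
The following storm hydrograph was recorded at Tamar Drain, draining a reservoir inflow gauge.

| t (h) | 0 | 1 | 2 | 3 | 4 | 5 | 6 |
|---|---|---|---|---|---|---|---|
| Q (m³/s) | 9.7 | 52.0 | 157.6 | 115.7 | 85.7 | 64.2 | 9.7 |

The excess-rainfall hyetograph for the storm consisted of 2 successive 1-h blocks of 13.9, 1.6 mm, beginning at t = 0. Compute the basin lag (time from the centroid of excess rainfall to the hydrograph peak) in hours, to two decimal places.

t_L ≈ 1.40 h

Centroid of excess rainfall: t_c = Σ P_i·t̄_i / ΣP_i = 0.6032 h (block centres at 0.5, 1.5 h).
Hydrograph peak occurs at t = 2 h, so basin lag t_L = 2 − 0.6032 = 1.40 h.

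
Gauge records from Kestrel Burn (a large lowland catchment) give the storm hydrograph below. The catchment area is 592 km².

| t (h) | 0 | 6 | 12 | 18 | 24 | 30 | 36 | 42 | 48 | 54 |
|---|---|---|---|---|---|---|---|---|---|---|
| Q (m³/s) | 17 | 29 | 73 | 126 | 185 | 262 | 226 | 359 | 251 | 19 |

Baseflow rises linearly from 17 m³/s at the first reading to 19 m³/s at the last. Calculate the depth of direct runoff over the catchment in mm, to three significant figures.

Direct runoff: 0.00, 11.78, 55.56, 108.33, 167.11, 243.89, 207.67, 340.44, 232.22, 0.00 m³/s; ΣQ_DR = 1367 m³/s.
V = ΣQ_DR · Δt = 1367 × 21600 s = 2.953 × 10^7 m³.
Over A = 592 km², depth = V / A = 49.9 mm.

d ≈ 49.9 mm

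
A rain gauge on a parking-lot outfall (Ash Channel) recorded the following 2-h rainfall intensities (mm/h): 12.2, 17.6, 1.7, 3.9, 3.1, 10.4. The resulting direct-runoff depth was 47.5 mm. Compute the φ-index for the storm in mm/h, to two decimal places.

φ ≈ 5.48 mm/h

Only the 3 blocks with intensity above φ contribute runoff: 12.2, 17.6, 10.4 mm/h.
Σ(I−φ)·Δt = d  ⇒  (12.2+17.6+10.4 − 3φ)·2 = 47.5
φ = (40.20 − 47.5/2) / 3 = 5.48 mm/h.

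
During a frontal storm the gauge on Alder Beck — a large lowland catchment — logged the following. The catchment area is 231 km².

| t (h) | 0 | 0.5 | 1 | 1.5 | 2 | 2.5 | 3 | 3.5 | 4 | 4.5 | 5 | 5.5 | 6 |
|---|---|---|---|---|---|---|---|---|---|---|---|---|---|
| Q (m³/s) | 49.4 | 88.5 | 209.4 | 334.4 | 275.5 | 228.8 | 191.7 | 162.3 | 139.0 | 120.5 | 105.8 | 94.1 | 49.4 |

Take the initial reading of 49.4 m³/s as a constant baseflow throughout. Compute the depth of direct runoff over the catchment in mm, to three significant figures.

Direct runoff: 0.0, 39.1, 160.0, 285.0, 226.1, 179.4, 142.3, 112.9, 89.6, 71.1, 56.4, 44.7, 0.0 m³/s; ΣQ_DR = 1407 m³/s.
V = ΣQ_DR · Δt = 1407 × 1800 s = 2.532 × 10^6 m³.
Over A = 231 km², depth = V / A = 11.0 mm.

d ≈ 11.0 mm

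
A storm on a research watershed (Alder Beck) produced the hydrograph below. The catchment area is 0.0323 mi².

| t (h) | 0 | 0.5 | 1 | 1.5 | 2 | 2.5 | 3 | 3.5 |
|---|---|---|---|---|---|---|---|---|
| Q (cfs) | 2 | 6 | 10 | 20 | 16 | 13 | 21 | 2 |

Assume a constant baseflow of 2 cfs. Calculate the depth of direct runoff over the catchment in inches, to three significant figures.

Direct runoff: 0.0, 4.0, 8.0, 18.0, 14.0, 11.0, 19.0, 0.0 cfs; ΣQ_DR = 74.00 cfs.
V = ΣQ_DR · Δt = 74.00 × 1800 s = 1.332 × 10^5 ft³.
Over A = 0.0323 mi², depth = V / A = 1.78 in.

d ≈ 1.78 in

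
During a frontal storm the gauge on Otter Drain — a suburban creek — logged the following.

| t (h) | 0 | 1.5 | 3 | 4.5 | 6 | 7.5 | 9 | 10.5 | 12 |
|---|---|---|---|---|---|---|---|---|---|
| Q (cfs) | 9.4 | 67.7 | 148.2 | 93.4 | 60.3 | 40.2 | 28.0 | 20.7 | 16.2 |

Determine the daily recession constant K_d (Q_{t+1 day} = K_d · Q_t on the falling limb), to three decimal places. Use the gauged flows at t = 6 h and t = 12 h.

Between t = 6 h and t = 12 h the flow falls from 60.3 to 16.2 cfs over 4×1.5 h = 6 h.
Per-interval ratio K = (16.2/60.3)^(1/4) = 0.7199; K_d = K^(24/1.5) = 0.005.

K_d ≈ 0.005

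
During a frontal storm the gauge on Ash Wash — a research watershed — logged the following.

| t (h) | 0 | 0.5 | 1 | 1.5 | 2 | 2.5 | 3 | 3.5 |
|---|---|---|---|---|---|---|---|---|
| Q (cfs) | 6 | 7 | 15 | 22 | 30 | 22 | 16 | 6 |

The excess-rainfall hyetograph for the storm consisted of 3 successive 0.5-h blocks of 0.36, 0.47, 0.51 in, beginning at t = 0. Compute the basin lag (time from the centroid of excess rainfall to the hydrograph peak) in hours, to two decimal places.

t_L ≈ 1.19 h

Centroid of excess rainfall: t_c = Σ P_i·t̄_i / ΣP_i = 0.8060 h (block centres at 0.25, 0.75, 1.25 h).
Hydrograph peak occurs at t = 2 h, so basin lag t_L = 2 − 0.8060 = 1.19 h.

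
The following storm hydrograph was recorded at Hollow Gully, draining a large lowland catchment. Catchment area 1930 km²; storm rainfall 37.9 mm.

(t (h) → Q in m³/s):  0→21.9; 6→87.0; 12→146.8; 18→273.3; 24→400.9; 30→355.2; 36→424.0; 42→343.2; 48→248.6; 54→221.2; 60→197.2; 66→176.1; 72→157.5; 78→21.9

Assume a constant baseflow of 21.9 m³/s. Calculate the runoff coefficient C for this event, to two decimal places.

C ≈ 0.82

ΣQ_DR = 2768 m³/s; V = ΣQ_DR·Δt = 5.979 × 10^7 m³.
Runoff depth d = V / A = 30.98 mm.
C = d / P = 30.98 / 37.9 = 0.82.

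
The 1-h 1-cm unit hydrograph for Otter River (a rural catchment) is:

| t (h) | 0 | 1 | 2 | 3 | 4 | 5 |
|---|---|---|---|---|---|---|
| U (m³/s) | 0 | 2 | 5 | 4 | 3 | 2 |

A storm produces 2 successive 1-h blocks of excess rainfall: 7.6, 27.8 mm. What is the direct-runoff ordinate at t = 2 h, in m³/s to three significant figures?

By discrete convolution, Q_j = Σ (P_i / 10 mm) · U_{j−i}.
At t = 2 h (j=2): Q = (7.6/10)·5 + (27.8/10)·2 = 9.36 m³/s.

Q ≈ 9.36 m³/s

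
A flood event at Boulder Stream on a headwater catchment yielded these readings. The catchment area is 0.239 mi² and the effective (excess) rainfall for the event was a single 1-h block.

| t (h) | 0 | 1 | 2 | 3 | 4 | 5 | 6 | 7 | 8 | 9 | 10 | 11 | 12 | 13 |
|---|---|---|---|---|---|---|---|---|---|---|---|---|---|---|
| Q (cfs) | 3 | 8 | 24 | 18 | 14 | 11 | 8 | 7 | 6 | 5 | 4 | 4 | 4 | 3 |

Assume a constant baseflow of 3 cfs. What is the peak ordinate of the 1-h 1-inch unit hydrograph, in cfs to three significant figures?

U_p ≈ 42.1 cfs

Direct runoff: 0.0, 5.0, 21.0, 15.0, 11.0, 8.0, 5.0, 4.0, 3.0, 2.0, 1.0, 1.0, 1.0, 0.0 cfs; ΣQ_DR = 77.00 cfs, peak = 21.0 cfs.
Runoff depth d = ΣQ_DR·Δt / A = 77.00 × 3600 / (0.239 mi²) = 0.4992 in.
The 1-inch UH is the DRH scaled by (1 in)/d, so U_p = 21.0 × 1/0.4992 = 42.1 cfs.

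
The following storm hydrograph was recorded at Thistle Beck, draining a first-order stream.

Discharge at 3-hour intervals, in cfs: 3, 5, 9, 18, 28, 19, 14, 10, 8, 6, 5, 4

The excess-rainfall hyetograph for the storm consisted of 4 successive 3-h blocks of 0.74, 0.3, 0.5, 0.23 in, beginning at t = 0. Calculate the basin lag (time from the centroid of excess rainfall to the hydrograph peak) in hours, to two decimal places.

Centroid of excess rainfall: t_c = Σ P_i·t̄_i / ΣP_i = 4.8729 h (block centres at 1.5, 4.5, 7.5, 10.5 h).
Hydrograph peak occurs at t = 12 h, so basin lag t_L = 12 − 4.8729 = 7.13 h.

t_L ≈ 7.13 h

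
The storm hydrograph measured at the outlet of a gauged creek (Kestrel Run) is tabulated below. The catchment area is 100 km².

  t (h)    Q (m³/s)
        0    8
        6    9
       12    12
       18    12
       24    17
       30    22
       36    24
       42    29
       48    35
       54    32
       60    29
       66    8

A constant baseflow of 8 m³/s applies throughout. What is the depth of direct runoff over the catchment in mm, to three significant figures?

Direct runoff: 0.0, 1.0, 4.0, 4.0, 9.0, 14.0, 16.0, 21.0, 27.0, 24.0, 21.0, 0.0 m³/s; ΣQ_DR = 141.0 m³/s.
V = ΣQ_DR · Δt = 141.0 × 21600 s = 3.046 × 10^6 m³.
Over A = 100 km², depth = V / A = 30.5 mm.

d ≈ 30.5 mm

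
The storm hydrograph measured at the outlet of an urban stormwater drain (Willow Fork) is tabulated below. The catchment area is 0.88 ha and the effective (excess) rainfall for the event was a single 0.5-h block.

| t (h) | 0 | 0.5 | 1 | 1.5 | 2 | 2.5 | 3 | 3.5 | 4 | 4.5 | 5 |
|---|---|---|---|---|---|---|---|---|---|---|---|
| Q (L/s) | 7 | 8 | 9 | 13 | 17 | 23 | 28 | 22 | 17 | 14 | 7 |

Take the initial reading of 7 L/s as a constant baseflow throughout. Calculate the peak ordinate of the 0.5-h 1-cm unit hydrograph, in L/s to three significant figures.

U_p ≈ 11.7 L/s

Direct runoff: 0.0, 1.0, 2.0, 6.0, 10.0, 16.0, 21.0, 15.0, 10.0, 7.0, 0.0 L/s; ΣQ_DR = 88.00 L/s, peak = 21.0 L/s.
Runoff depth d = ΣQ_DR·Δt / A = 88.00 × 1800 / (0.88 ha) = 18.00 mm.
The 1-cm UH is the DRH scaled by (10 mm)/d, so U_p = 21.0 × 10/18.00 = 11.7 L/s.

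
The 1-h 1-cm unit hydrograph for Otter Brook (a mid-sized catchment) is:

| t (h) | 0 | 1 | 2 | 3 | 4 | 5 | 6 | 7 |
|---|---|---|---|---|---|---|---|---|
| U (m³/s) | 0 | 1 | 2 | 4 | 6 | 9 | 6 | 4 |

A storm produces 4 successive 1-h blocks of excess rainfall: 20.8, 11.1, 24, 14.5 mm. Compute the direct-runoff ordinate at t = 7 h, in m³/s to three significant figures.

Q ≈ 45.3 m³/s

By discrete convolution, Q_j = Σ (P_i / 10 mm) · U_{j−i}.
At t = 7 h (j=7): Q = (20.8/10)·4 + (11.1/10)·6 + (24/10)·9 + (14.5/10)·6 = 45.3 m³/s.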